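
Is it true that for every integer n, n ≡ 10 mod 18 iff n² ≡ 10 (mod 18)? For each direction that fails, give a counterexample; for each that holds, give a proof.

(⇒) holds; (⇐) fails.

(←) This fails: take n = 8. Then 8² = 64 ≡ 10 (mod 18), yet 8 ≡ 8 (mod 18), not 10.

(→) Suppose n ≡ 10 mod 18. Write n = 18j + 10. Then (18j + 10)² = 324j² + 360j + 100 = 18(18j² + 20j + 5) + 10, so n² ≡ 10 (mod 18).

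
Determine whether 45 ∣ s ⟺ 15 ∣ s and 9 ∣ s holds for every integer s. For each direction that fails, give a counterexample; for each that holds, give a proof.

Both implications hold.

(⇒) If 45 ∣ s, write s = 45q. Since 45 = 3·15, s = 15·(3q), so 15 ∣ s; and since 45 = 5·9, s = 9·(5q), so 9 ∣ s.

(⇐) Suppose 15 ∣ s and 9 ∣ s. Any common multiple of 15 and 9 is a multiple of their lcm; here lcm(15, 9) = 15·9/gcd(15, 9) = 135/3 = 45, so 45 ∣ s.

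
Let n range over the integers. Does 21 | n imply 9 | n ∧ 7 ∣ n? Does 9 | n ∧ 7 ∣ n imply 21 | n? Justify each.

(←) Suppose 9 ∣ n and 7 ∣ n. Any common multiple of 9 and 7 is a multiple of their lcm; here gcd(9, 7) = 1, so lcm(9, 7) = 9·7 = 63, so 63 ∣ n. Since 21 ∣ 63, it follows that 21 ∣ n.

(→) This fails: take n = 21. Certainly 21 ∣ 21, but 9 ∤ 21.

The forward direction fails; the converse holds.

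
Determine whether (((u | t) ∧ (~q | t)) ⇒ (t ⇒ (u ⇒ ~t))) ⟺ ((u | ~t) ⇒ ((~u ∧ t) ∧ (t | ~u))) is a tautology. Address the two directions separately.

(⇒) This fails. Under u = F, t = F, q = F, the left side is true but the right side is false.

(⇐) Assume the antecedent. If u is true, the antecedent cannot hold. If u is false, the consequent reduces to true regardless of the other variables. Either way the consequent holds.

Only the reverse direction holds.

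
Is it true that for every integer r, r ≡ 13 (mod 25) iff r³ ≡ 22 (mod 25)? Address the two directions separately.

[⇒] Suppose r ≡ 13 (mod 25). Write r = 25j + 13. Then (25j + 13)³ = 15625j³ + 24375j² + 12675j + 2197 = 25(625j³ + 975j² + 507j + 87) + 22, so r³ ≡ 22 (mod 25).

[⇐] Conversely, suppose r³ ≡ 22 (mod 25). The only residue r in {0, …, 24} with r³ ≡ 22 (mod 25) is r = 13, so r ≡ 13 (mod 25).

The biconditional holds.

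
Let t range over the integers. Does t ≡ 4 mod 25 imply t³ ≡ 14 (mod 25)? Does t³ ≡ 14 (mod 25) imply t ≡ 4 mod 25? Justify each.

The biconditional holds.

(⟹) Suppose t ≡ 4 mod 25. Write t = 25j + 4. Then (25j + 4)³ = 15625j³ + 7500j² + 1200j + 64 = 25(625j³ + 300j² + 48j + 2) + 14, so t³ ≡ 14 (mod 25).

(⟸) Conversely, suppose t³ ≡ 14 (mod 25). The only residue r in {0, …, 24} with r³ ≡ 14 (mod 25) is r = 4, so t ≡ 4 (mod 25).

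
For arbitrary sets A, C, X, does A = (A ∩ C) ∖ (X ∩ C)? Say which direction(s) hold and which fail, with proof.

Reverse inclusion. Let x ∈ (A ∩ C) ∖ (X ∩ C). Then x ∈ A ∩ C and x ∉ X, from which x ∈ A.

Forward inclusion. This inclusion fails. Take A = {1}, C = ∅, X = ∅; then 1 ∈ A but 1 ∉ (A ∩ C) ∖ (X ∩ C).

The sets are not equal: only the reverse inclusion holds.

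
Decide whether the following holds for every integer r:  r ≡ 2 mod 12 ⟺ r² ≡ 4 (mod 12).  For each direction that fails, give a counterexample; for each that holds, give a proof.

(⇒) holds; (⇐) fails.

(←) This fails: take r = 4. Then 4² = 16 ≡ 4 (mod 12), yet 4 ≡ 4 (mod 12), not 2.

(→) Suppose r ≡ 2 mod 12. Write r = 12j + 2. Then (12j + 2)² = 144j² + 48j + 4 = 12(12j² + 4j) + 4, so r² ≡ 4 (mod 12).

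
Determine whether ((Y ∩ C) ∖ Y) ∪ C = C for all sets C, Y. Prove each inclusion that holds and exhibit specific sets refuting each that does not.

Both inclusions hold.

Forward inclusion. Let x ∈ ((Y ∩ C) ∖ Y) ∪ C. Then either x ∈ C and x ∉ Y; or x ∈ C ∩ Y. In each case x ∈ C, so ((Y ∩ C) ∖ Y) ∪ C ⊆ C.

Reverse inclusion. Let x ∈ C. Then either x ∈ C and x ∉ Y; or x ∈ C ∩ Y. In each case x ∈ ((Y ∩ C) ∖ Y) ∪ C, so C ⊆ ((Y ∩ C) ∖ Y) ∪ C.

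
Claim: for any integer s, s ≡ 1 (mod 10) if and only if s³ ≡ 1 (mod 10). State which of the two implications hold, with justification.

Forward direction. Suppose s ≡ 1 (mod 10). Write s = 10j + 1. Then (10j + 1)³ = 1000j³ + 300j² + 30j + 1 = 10(100j³ + 30j² + 3j) + 1, so s³ ≡ 1 (mod 10).

Converse. For the converse, argue contrapositively. If s ≢ 1 (mod 10), then s is congruent to one of 0, 2, 3, 4, 5, 6, 7, 8, 9 modulo 10, and these give s³ ≡ 0, 8, 7, 4, 5, 6, 3, 2, 9 respectively — never 1.

Equivalent; both directions hold.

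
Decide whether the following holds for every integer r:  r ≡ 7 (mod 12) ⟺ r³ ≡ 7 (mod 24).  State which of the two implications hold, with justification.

(⇒) This fails: take r = 19. Then 19 ≡ 7 (mod 12), but 19³ = 6859 ≡ 19 (mod 24), not 7.

(⇐) Conversely, the residues r modulo 24 with r³ ≡ 7 (mod 24) are exactly {7}, and each is ≡ 7 (mod 12).

Not equivalent: only (⇐) holds.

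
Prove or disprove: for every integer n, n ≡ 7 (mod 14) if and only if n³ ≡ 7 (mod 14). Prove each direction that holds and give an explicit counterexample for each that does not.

Forward direction. Suppose n ≡ 7 (mod 14). Write n = 14j + 7. Then (14j + 7)³ = 2744j³ + 4116j² + 2058j + 343 = 14(196j³ + 294j² + 147j + 24) + 7, so n³ ≡ 7 (mod 14).

Converse. Suppose n³ ≡ 7 (mod 14). The only residue r in {0, …, 13} with r³ ≡ 7 (mod 14) is r = 7, so n ≡ 7 (mod 14).

Equivalent; both directions hold.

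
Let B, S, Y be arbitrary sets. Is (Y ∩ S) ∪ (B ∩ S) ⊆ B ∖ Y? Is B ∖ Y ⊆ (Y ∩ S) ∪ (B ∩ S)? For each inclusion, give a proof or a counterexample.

(⊆) fails and (⊇) fails.

Forward inclusion. This inclusion fails. Take B = ∅, S = {1}, Y = {1}; then 1 ∈ (Y ∩ S) ∪ (B ∩ S) but 1 ∉ B ∖ Y.

Reverse inclusion. This inclusion fails. Take B = {1}, S = ∅, Y = ∅; then 1 ∈ B ∖ Y but 1 ∉ (Y ∩ S) ∪ (B ∩ S).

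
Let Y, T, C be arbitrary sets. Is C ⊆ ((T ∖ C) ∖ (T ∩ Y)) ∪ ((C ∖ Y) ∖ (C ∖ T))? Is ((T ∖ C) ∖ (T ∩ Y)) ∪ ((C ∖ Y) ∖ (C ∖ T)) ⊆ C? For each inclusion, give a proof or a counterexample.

Both inclusions fail.

(⊆) This inclusion fails. Take Y = ∅, T = ∅, C = {1}; then 1 ∈ C but 1 ∉ ((T ∖ C) ∖ (T ∩ Y)) ∪ ((C ∖ Y) ∖ (C ∖ T)).

(⊇) This inclusion fails. Take Y = ∅, T = {1}, C = ∅; then 1 ∈ ((T ∖ C) ∖ (T ∩ Y)) ∪ ((C ∖ Y) ∖ (C ∖ T)) but 1 ∉ C.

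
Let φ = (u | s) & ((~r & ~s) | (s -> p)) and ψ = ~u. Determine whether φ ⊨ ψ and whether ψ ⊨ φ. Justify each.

Neither direction holds.

[⇒] This fails. Under p = F, s = F, r = F, u = T, the left side is true but the right side is false.

[⇐] This fails. Under p = F, s = F, r = F, u = F, the left side is false but the right side is true.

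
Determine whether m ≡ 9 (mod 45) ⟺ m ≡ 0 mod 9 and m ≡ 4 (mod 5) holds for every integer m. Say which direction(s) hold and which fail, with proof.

Both directions hold.

Forward direction. Suppose m ≡ 9 (mod 45); write m = 45j + 9. Since 9 ∣ 45, reducing mod 9 gives m ≡ 9 ≡ 0 (mod 9); since 5 ∣ 45, reducing mod 5 gives m ≡ 9 ≡ 4 (mod 5).

Converse. If m ≡ 0 (mod 9) and m ≡ 4 (mod 5), then by the Chinese remainder theorem m ≡ 9 (mod 45). This is exactly m ≡ 9 (mod 45).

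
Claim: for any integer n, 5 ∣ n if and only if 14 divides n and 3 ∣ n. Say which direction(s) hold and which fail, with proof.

(⟹) This fails: take n = 5. Certainly 5 ∣ 5, but 14 ∤ 5.

(⟸) This fails: take n = 42. Both 14 ∣ 42 and 3 ∣ 42, yet 42 is not a multiple of 5 (since 42 = 8·5 + 2), so 5 ∤ 42.

Neither direction holds.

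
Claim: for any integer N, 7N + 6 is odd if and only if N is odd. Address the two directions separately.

Both directions hold.

(→) Suppose 7N + 6 is odd. Since 7 is odd, 7N and N have the same parity, so 7N + 6 ≡ N + 6 (mod 2). As 6 is even, 7N + 6 is odd exactly when N is odd. Thus N is odd.

(←) Conversely, suppose N is odd; write N = 2j + 1. Then 7N + 6 = 7·(2j + 1) + 6 = 2·7j + 13, which is odd.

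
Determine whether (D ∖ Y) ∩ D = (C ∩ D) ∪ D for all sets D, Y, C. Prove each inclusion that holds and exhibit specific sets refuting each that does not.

(⊆) Let x ∈ (D ∖ Y) ∩ D. Then either x ∈ D and x ∉ Y, C; or x ∈ D ∩ C and x ∉ Y. In each case x ∈ (C ∩ D) ∪ D, so (D ∖ Y) ∩ D ⊆ (C ∩ D) ∪ D.

(⊇) This inclusion fails. Take D = {1}, Y = {1}, C = ∅; then 1 ∈ (C ∩ D) ∪ D but 1 ∉ (D ∖ Y) ∩ D.

Only the forward inclusion holds.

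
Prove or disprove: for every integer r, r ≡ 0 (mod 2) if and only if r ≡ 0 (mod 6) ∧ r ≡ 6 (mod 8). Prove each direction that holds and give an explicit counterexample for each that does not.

Only the converse holds.

(←) If r ≡ 0 (mod 6) and r ≡ 6 (mod 8), then by the Chinese remainder theorem r ≡ 6 (mod 24). Since 6 ≡ 0 (mod 2) and 2 ∣ 24, we get r ≡ 0 (mod 2).

(→) This fails: r = 0 gives 0 ≡ 0 (mod 2) but 0 ≡ 0 (mod 8), so the conjunction on the right does not hold.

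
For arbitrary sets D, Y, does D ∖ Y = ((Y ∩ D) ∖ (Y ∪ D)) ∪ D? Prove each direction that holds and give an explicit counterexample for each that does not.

Forward inclusion. Let x ∈ D ∖ Y. Then x ∈ D and x ∉ Y, from which x ∈ ((Y ∩ D) ∖ (Y ∪ D)) ∪ D.

Reverse inclusion. This inclusion fails. Take D = {1}, Y = {1}; then 1 ∈ ((Y ∩ D) ∖ (Y ∪ D)) ∪ D but 1 ∉ D ∖ Y.

The sets are not equal: only the forward inclusion holds.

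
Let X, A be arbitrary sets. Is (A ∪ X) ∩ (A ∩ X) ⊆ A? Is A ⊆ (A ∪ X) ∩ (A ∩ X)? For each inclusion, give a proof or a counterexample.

(⊆) Let x ∈ (A ∪ X) ∩ (A ∩ X). Then x ∈ X ∩ A, from which x ∈ A.

(⊇) This inclusion fails. Take X = ∅, A = {1}; then 1 ∈ A but 1 ∉ (A ∪ X) ∩ (A ∩ X).

(⊆) holds; (⊇) fails.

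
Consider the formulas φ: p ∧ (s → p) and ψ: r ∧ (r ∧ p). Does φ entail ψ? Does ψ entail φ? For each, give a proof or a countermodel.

Only the converse holds.

(→) This fails. Under r = F, s = F, p = T, the left side is true but the right side is false.

(←) Assume the antecedent. If r is true, the antecedent forces (r = T, s = F, p = T) or (r = T, s = T, p = T), and p ∧ (s → p) holds there. If r is false, the antecedent cannot hold. Either way p ∧ (s → p) holds.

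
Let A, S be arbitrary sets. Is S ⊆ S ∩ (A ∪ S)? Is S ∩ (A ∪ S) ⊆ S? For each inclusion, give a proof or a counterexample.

(⟸) Let x ∈ S ∩ (A ∪ S). Then either x ∈ S and x ∉ A; or x ∈ A ∩ S. In each case x ∈ S, so S ∩ (A ∪ S) ⊆ S.

(⟹) Let x ∈ S. Then either x ∈ S and x ∉ A; or x ∈ A ∩ S. In each case x ∈ S ∩ (A ∪ S), so S ⊆ S ∩ (A ∪ S).

The two sets are equal.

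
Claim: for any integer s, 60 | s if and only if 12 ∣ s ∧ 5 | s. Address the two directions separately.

[⇒] If 60 ∣ s, write s = 60q. Since 60 = 5·12, s = 12·(5q), so 12 ∣ s; and since 60 = 12·5, s = 5·(12q), so 5 ∣ s.

[⇐] Suppose 12 ∣ s and 5 ∣ s. Any common multiple of 12 and 5 is a multiple of their lcm; here gcd(12, 5) = 1, so lcm(12, 5) = 12·5 = 60, so 60 ∣ s.

Both directions hold.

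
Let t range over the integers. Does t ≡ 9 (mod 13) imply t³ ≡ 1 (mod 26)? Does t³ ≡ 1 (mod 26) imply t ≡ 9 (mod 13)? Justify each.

Both directions fail.

[⇒] This fails: take t = 22. Then 22 ≡ 9 (mod 13), but 22³ = 10648 ≡ 14 (mod 26), not 1.

[⇐] This fails: take t = 1. Then 1³ = 1 ≡ 1 (mod 26), yet 1 ≡ 1 (mod 13), not 9.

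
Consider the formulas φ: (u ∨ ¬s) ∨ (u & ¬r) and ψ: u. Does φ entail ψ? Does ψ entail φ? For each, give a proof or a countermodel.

Forward direction. This fails. Under r = F, u = F, s = F, the left side is true but the right side is false.

Converse. Assume the antecedent. If r is true, the antecedent forces (r = T, u = T, s = F) or (r = T, u = T, s = T), and (u ∨ ¬s) ∨ (u & ¬r) holds there. If r is false, the antecedent forces (r = F, u = T, s = F) or (r = F, u = T, s = T), and (u ∨ ¬s) ∨ (u & ¬r) holds there. Either way (u ∨ ¬s) ∨ (u & ¬r) holds.

Only the converse holds.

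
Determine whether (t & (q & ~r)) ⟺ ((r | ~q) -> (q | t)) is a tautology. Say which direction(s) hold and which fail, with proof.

(⇒) holds; (⇐) fails.

Forward direction. Assume the antecedent. If r is true, the antecedent cannot hold. If r is false, the antecedent forces (r = F, q = T, t = T), and (r | ~q) -> (q | t) holds there. Either way (r | ~q) -> (q | t) holds.

Converse. This fails. Under r = F, q = T, t = F, the left side is false but the right side is true.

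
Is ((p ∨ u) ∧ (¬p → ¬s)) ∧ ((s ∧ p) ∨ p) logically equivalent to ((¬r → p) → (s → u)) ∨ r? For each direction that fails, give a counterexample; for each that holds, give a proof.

(⇒) fails and (⇐) fails.

(→) This fails. Under u = F, r = F, p = T, s = T, the left side is true but the right side is false.

(←) This fails. Under u = F, r = F, p = F, s = F, the left side is false but the right side is true.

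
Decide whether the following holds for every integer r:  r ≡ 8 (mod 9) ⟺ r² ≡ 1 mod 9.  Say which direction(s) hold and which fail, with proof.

Forward direction. Suppose r ≡ 8 (mod 9). Write r = 9j + 8. Then (9j + 8)² = 81j² + 144j + 64 = 9(9j² + 16j + 7) + 1, so r² ≡ 1 (mod 9).

Converse. This fails: take r = 1. Then 1² = 1 ≡ 1 (mod 9), yet 1 ≡ 1 (mod 9), not 8.

Only the forward implication holds.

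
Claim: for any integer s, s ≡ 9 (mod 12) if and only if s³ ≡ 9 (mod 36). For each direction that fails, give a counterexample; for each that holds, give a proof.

Both implications hold.

[⇒] Suppose s ≡ 9 (mod 12). Working modulo 36, s ∈ {9, 21, 33}; for each such r, r³ ≡ 9 (mod 36).

[⇐] Conversely, the residues r modulo 36 with r³ ≡ 9 (mod 36) are exactly {9, 21, 33}, and each is ≡ 9 (mod 12).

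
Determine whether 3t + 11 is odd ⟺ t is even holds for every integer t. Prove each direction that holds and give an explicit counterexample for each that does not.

Equivalent; both directions hold.

(→) Suppose 3t + 11 is odd. Since 3 is odd, 3t and t have the same parity, so 3t + 11 ≡ t + 11 (mod 2). As 11 is odd, 3t + 11 is odd exactly when t is even. Thus t is even.

(←) Conversely, suppose t is even; write t = 2j. Then 3t + 11 = 3·(2j) + 11 = 2·3j + 11, which is odd.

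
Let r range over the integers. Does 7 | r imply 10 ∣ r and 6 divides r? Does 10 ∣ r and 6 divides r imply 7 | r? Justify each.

Neither implication holds.

(⟹) This fails: take r = 7. Certainly 7 ∣ 7, but 10 ∤ 7.

(⟸) This fails: take r = 30. Both 10 ∣ 30 and 6 ∣ 30, yet 30 is not a multiple of 7 (since 30 = 4·7 + 2), so 7 ∤ 30.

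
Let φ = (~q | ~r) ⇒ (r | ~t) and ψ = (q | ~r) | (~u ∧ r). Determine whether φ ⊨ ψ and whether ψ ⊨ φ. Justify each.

(⇒) This fails. Under q = F, t = F, u = T, r = T, the left side is true but the right side is false.

(⇐) This fails. Under q = F, t = T, u = F, r = F, the left side is false but the right side is true.

(⇒) fails and (⇐) fails.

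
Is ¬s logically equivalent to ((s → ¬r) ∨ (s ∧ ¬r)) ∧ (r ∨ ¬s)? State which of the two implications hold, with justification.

Both directions hold.

Forward direction. Assume the antecedent. If r is true, the antecedent forces (r = T, s = F), and the consequent holds there. If r is false, the antecedent forces (r = F, s = F), and the consequent holds there. Either way the consequent holds.

Converse. Assume the antecedent. If r is true, the antecedent forces (r = T, s = F), and ¬s holds there. If r is false, the antecedent forces (r = F, s = F), and ¬s holds there. Either way ¬s holds.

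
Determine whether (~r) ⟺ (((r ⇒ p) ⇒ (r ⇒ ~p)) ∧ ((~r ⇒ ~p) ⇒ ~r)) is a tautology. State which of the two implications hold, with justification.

Both directions hold; the statement is true.

(⇒) Assume the antecedent. If r is true, the antecedent cannot hold. If r is false, the consequent reduces to true regardless of the other variables. Either way the consequent holds.

(⇐) Assume the antecedent. If r is true, the antecedent cannot hold. If r is false, ~r reduces to true regardless of the other variables. Either way ~r holds.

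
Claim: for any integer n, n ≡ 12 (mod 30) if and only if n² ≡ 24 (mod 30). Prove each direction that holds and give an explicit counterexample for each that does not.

Only the forward implication holds.

(⇒) Suppose n ≡ 12 (mod 30). Write n = 30j + 12. Then (30j + 12)² = 900j² + 720j + 144 = 30(30j² + 24j + 4) + 24, so n² ≡ 24 (mod 30).

(⇐) This fails: take n = 18. Then 18² = 324 ≡ 24 (mod 30), yet 18 ≡ 18 (mod 30), not 12.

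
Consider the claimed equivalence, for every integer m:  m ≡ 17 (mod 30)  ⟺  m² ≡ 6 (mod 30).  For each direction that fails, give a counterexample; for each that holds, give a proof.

Both directions fail.

Forward direction. This fails: take m = 17. Then 17 ≡ 17 (mod 30), but 17² = 289 ≡ 19 (mod 30), not 6.

Converse. This fails: take m = 6. Then 6² = 36 ≡ 6 (mod 30), yet 6 ≡ 6 (mod 30), not 17.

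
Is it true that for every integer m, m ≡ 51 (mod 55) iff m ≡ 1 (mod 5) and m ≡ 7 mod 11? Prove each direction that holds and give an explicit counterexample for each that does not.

Both implications hold.

(→) Suppose m ≡ 51 (mod 55); write m = 55j + 51. Since 5 ∣ 55, reducing mod 5 gives m ≡ 51 ≡ 1 (mod 5); since 11 ∣ 55, reducing mod 11 gives m ≡ 51 ≡ 7 (mod 11).

(←) Conversely, if m ≡ 1 (mod 5) and m ≡ 7 (mod 11), then by the Chinese remainder theorem m ≡ 51 (mod 55). This is exactly m ≡ 51 (mod 55).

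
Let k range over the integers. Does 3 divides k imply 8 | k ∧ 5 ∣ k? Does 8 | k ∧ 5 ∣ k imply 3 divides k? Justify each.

Neither implication holds.

(⟹) This fails: take k = 3. Certainly 3 ∣ 3, but 8 ∤ 3.

(⟸) This fails: take k = 40. Both 8 ∣ 40 and 5 ∣ 40, yet 40 is not a multiple of 3 (since 40 = 13·3 + 1), so 3 ∤ 40.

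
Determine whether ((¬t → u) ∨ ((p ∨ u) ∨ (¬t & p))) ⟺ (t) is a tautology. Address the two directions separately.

Converse. Assume the antecedent. If p is true, the consequent reduces to true regardless of the other variables. If p is false, the antecedent forces (p = F, u = F, t = T) or (p = F, u = T, t = T), and the consequent holds there. Either way the consequent holds.

Forward direction. This fails. Under p = T, u = F, t = F, the left side is true but the right side is false.

Only the reverse direction holds.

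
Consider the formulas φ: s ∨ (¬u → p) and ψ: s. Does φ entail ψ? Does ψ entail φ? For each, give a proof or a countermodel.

(⇒) fails; (⇐) holds.

(→) This fails. Under s = F, u = T, p = F, the left side is true but the right side is false.

(←) Assume the antecedent. If s is true, s ∨ (¬u → p) reduces to true regardless of the other variables. If s is false, the antecedent cannot hold. Either way s ∨ (¬u → p) holds.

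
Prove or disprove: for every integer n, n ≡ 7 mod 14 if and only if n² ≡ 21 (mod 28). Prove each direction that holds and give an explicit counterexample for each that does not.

Both directions hold; the statement is true.

[⇒] Suppose n ≡ 7 (mod 14). Working modulo 28, n ∈ {7, 21}; for each such r, r² ≡ 21 (mod 28).

[⇐] Conversely, the residues r modulo 28 with r² ≡ 21 (mod 28) are exactly {7, 21}, and each is ≡ 7 (mod 14).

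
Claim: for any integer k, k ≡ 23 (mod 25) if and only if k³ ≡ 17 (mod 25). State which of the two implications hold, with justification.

The biconditional holds.

(⟹) Suppose k ≡ 23 (mod 25). Write k = 25j + 23. Then (25j + 23)³ = 15625j³ + 43125j² + 39675j + 12167 = 25(625j³ + 1725j² + 1587j + 486) + 17, so k³ ≡ 17 (mod 25).

(⟸) Conversely, suppose k³ ≡ 17 (mod 25). The only residue r in {0, …, 24} with r³ ≡ 17 (mod 25) is r = 23, so k ≡ 23 (mod 25).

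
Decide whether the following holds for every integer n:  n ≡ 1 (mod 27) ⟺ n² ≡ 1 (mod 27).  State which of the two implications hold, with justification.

[⇒] Suppose n ≡ 1 (mod 27). Write n = 27j + 1. Then (27j + 1)² = 729j² + 54j + 1 = 27(27j² + 2j) + 1, so n² ≡ 1 (mod 27).

[⇐] This fails: take n = 26. Then 26² = 676 ≡ 1 (mod 27), yet 26 ≡ 26 (mod 27), not 1.

(⇒) holds; (⇐) fails.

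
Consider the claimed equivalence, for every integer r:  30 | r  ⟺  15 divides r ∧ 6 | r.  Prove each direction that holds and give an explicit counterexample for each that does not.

Both implications hold.

(→) If 30 ∣ r, write r = 30q. Since 30 = 2·15, r = 15·(2q), so 15 ∣ r; and since 30 = 5·6, r = 6·(5q), so 6 ∣ r.

(←) Suppose 15 ∣ r and 6 ∣ r. Any common multiple of 15 and 6 is a multiple of their lcm; here lcm(15, 6) = 15·6/gcd(15, 6) = 90/3 = 30, so 30 ∣ r.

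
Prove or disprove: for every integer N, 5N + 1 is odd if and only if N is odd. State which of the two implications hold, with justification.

[⇒] This fails: N = 6 gives 5N + 1 = 31, which is odd, but 6 is even, not odd.

[⇐] This also fails: N = 3 is odd, but 5N + 1 = 16 is even, not odd.

Neither direction holds.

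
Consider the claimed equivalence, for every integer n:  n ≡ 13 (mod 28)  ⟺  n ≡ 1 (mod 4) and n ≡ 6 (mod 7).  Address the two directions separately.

(⟸) If n ≡ 1 (mod 4) and n ≡ 6 (mod 7), then by the Chinese remainder theorem n ≡ 13 (mod 28). This is exactly n ≡ 13 (mod 28).

(⟹) Suppose n ≡ 13 (mod 28); write n = 28j + 13. Since 4 ∣ 28, reducing mod 4 gives n ≡ 13 ≡ 1 (mod 4); since 7 ∣ 28, reducing mod 7 gives n ≡ 13 ≡ 6 (mod 7).

Equivalent; both directions hold.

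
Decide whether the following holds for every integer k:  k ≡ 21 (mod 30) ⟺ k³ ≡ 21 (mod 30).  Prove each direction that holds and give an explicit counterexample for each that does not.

Both directions hold; the statement is true.

[⇒] Suppose k ≡ 21 (mod 30). Write k = 30j + 21. Then (30j + 21)³ = 27000j³ + 56700j² + 39690j + 9261 = 30(900j³ + 1890j² + 1323j + 308) + 21, so k³ ≡ 21 (mod 30).

[⇐] Conversely, suppose k³ ≡ 21 (mod 30). The only residue r in {0, …, 29} with r³ ≡ 21 (mod 30) is r = 21, so k ≡ 21 (mod 30).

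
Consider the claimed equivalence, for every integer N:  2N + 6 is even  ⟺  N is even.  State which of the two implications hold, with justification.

Only the converse holds.

Forward direction. This fails: take N = 7. Then 2N + 6 = 20, which is even, yet N = 7 is odd, not even.

Converse. Suppose N is even. Since 2 is even, 2N is even for every N, so 2N + 6 has the same parity as 6, which is even. Hence 2N + 6 is even.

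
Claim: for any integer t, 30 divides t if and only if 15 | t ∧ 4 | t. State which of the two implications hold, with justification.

Not equivalent: only (⇐) holds.

(⇒) This fails: take t = 30. Certainly 30 ∣ 30, but 4 ∤ 30.

(⇐) Suppose 15 ∣ t and 4 ∣ t. Any common multiple of 15 and 4 is a multiple of their lcm; here gcd(15, 4) = 1, so lcm(15, 4) = 15·4 = 60, so 60 ∣ t. Since 30 ∣ 60, it follows that 30 ∣ t.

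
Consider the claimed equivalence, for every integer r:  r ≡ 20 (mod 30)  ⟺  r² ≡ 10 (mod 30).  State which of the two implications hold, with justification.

Only the forward implication holds.

(⟸) This fails: take r = 10. Then 10² = 100 ≡ 10 (mod 30), yet 10 ≡ 10 (mod 30), not 20.

(⟹) Suppose r ≡ 20 (mod 30). Write r = 30j + 20. Then (30j + 20)² = 900j² + 1200j + 400 = 30(30j² + 40j + 13) + 10, so r² ≡ 10 (mod 30).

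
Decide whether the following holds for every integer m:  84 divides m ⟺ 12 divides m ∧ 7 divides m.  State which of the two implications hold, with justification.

Both implications hold.

Converse. Suppose 12 ∣ m and 7 ∣ m. Any common multiple of 12 and 7 is a multiple of their lcm; here gcd(12, 7) = 1, so lcm(12, 7) = 12·7 = 84, so 84 ∣ m.

Forward direction. If 84 ∣ m, write m = 84q. Since 84 = 7·12, m = 12·(7q), so 12 ∣ m; and since 84 = 12·7, m = 7·(12q), so 7 ∣ m.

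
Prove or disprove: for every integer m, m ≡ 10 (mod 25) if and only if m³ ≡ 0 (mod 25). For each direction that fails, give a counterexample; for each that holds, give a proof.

(→) Suppose m ≡ 10 (mod 25). Write m = 25j + 10. Then (25j + 10)³ = 15625j³ + 18750j² + 7500j + 1000 = 25(625j³ + 750j² + 300j + 40) + 0, so m³ ≡ 0 (mod 25).

(←) This fails: take m = 0. Then 0³ = 0 ≡ 0 (mod 25), yet 0 ≡ 0 (mod 25), not 10.

Not equivalent: only (⇒) holds.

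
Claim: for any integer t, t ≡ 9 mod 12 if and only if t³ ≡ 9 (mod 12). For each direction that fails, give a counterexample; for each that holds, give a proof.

Both directions hold.

Forward direction. Suppose t ≡ 9 mod 12. Write t = 12j + 9. Then (12j + 9)³ = 1728j³ + 3888j² + 2916j + 729 = 12(144j³ + 324j² + 243j + 60) + 9, so t³ ≡ 9 (mod 12).

Converse. Suppose t³ ≡ 9 (mod 12). The only residue r in {0, …, 11} with r³ ≡ 9 (mod 12) is r = 9, so t ≡ 9 (mod 12).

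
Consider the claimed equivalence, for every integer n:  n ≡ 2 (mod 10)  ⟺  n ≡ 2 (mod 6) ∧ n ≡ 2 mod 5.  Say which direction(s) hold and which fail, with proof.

Converse. If n ≡ 2 (mod 6) and n ≡ 2 (mod 5), then by the Chinese remainder theorem n ≡ 2 (mod 30). Since 2 ≡ 2 (mod 10) and 10 ∣ 30, we get n ≡ 2 (mod 10).

Forward direction. This fails: n = 12 gives 12 ≡ 2 (mod 10) but 12 ≡ 0 (mod 6), so the conjunction on the right does not hold.

Not equivalent: only (⇐) holds.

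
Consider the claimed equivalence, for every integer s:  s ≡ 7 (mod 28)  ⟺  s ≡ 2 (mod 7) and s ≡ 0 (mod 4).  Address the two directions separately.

(→) This fails: s = 7 gives 7 ≡ 7 (mod 28) but 7 ≡ 0 (mod 7), so the conjunction on the right does not hold.

(←) This fails: s = 16 satisfies both congruences on the right (16 ≡ 2 mod 7 and 16 ≡ 0 mod 4) yet 16 ≡ 16 (mod 28), not 7.

Both directions fail.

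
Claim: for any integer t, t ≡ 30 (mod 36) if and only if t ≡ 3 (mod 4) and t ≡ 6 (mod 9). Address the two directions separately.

(⟹) This fails: t = 30 gives 30 ≡ 30 (mod 36) but 30 ≡ 2 (mod 4), so the conjunction on the right does not hold.

(⟸) This fails: t = 15 satisfies both congruences on the right (15 ≡ 3 mod 4 and 15 ≡ 6 mod 9) yet 15 ≡ 15 (mod 36), not 30.

Neither direction holds.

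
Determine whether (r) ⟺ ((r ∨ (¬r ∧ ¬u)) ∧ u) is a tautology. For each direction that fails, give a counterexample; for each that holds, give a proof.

(⇒) fails; (⇐) holds.

(⟸) Assume the antecedent. If u is true, the antecedent forces (u = T, r = T), and r holds there. If u is false, the antecedent cannot hold. Either way r holds.

(⟹) This fails. Under u = F, r = T, the left side is true but the right side is false.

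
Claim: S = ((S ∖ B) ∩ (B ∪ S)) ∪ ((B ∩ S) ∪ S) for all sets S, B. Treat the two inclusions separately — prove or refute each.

(⊆) Let x ∈ S. Then either x ∈ S and x ∉ B; or x ∈ S ∩ B. In each case x ∈ ((S ∖ B) ∩ (B ∪ S)) ∪ ((B ∩ S) ∪ S), so S ⊆ ((S ∖ B) ∩ (B ∪ S)) ∪ ((B ∩ S) ∪ S).

(⊇) Let x ∈ ((S ∖ B) ∩ (B ∪ S)) ∪ ((B ∩ S) ∪ S). Then either x ∈ S and x ∉ B; or x ∈ S ∩ B. In each case x ∈ S, so ((S ∖ B) ∩ (B ∪ S)) ∪ ((B ∩ S) ∪ S) ⊆ S.

Both inclusions hold; the sets are equal.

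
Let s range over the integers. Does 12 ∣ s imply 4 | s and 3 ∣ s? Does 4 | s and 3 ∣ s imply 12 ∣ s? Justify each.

Equivalent; both directions hold.

(⇐) Suppose 4 ∣ s and 3 ∣ s. Any common multiple of 4 and 3 is a multiple of their lcm; here gcd(4, 3) = 1, so lcm(4, 3) = 4·3 = 12, so 12 ∣ s.

(⇒) If 12 ∣ s, write s = 12q. Since 12 = 3·4, s = 4·(3q), so 4 ∣ s; and since 12 = 4·3, s = 3·(4q), so 3 ∣ s.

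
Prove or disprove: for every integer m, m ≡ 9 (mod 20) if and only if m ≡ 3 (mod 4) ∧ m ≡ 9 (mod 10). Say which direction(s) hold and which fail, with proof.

(→) This fails: m = 9 gives 9 ≡ 9 (mod 20) but 9 ≡ 1 (mod 4), so the conjunction on the right does not hold.

(←) This fails: m = 19 satisfies both congruences on the right (19 ≡ 3 mod 4 and 19 ≡ 9 mod 10) yet 19 ≡ 19 (mod 20), not 9.

Neither direction holds.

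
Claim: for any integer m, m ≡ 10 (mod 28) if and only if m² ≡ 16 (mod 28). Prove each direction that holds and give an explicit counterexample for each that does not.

The forward direction holds; the converse fails.

(⇒) Suppose m ≡ 10 (mod 28). Write m = 28j + 10. Then (28j + 10)² = 784j² + 560j + 100 = 28(28j² + 20j + 3) + 16, so m² ≡ 16 (mod 28).

(⇐) This fails: take m = 4. Then 4² = 16 ≡ 16 (mod 28), yet 4 ≡ 4 (mod 28), not 10.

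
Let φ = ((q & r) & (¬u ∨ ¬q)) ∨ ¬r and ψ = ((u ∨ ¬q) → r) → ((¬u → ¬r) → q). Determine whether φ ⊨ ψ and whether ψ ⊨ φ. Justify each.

Only the forward implication holds.

(→) Assume the antecedent. If u is true, the antecedent forces (u = T, q = F, r = F) or (u = T, q = T, r = F), and the consequent holds there. If u is false, the consequent reduces to true regardless of the other variables. Either way the consequent holds.

(←) This fails. Under u = F, q = F, r = T, the left side is false but the right side is true.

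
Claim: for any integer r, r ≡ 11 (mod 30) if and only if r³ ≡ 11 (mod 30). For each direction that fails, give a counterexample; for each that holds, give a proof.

(→) Suppose r ≡ 11 (mod 30). Write r = 30j + 11. Then (30j + 11)³ = 27000j³ + 29700j² + 10890j + 1331 = 30(900j³ + 990j² + 363j + 44) + 11, so r³ ≡ 11 (mod 30).

(←) Conversely, suppose r³ ≡ 11 (mod 30). The only residue r in {0, …, 29} with r³ ≡ 11 (mod 30) is r = 11, so r ≡ 11 (mod 30).

Both directions hold; the statement is true.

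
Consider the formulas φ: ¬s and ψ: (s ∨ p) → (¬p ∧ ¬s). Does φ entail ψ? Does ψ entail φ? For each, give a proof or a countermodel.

(⇒) This fails. Under p = T, s = F, the left side is true but the right side is false.

(⇐) Assume the antecedent. If p is true, the antecedent cannot hold. If p is false, the antecedent forces (p = F, s = F), and ¬s holds there. Either way ¬s holds.

Only the converse holds.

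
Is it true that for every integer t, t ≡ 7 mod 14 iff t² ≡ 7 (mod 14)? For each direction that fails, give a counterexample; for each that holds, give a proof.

Both directions hold.

(⇐) Suppose t² ≡ 7 (mod 14). The only residue r in {0, …, 13} with r² ≡ 7 (mod 14) is r = 7, so t ≡ 7 (mod 14).

(⇒) Suppose t ≡ 7 mod 14. Write t = 14j + 7. Then (14j + 7)² = 196j² + 196j + 49 = 14(14j² + 14j + 3) + 7, so t² ≡ 7 (mod 14).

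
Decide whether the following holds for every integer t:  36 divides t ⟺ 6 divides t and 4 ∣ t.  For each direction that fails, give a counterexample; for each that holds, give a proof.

(→) If 36 ∣ t, write t = 36q. Since 36 = 6·6, t = 6·(6q), so 6 ∣ t; and since 36 = 9·4, t = 4·(9q), so 4 ∣ t.

(←) This fails: take t = 12. Both 6 ∣ 12 and 4 ∣ 12, yet 12 is not a multiple of 36 (since 12 = 0·36 + 12), so 36 ∤ 12.

The forward direction holds; the converse fails.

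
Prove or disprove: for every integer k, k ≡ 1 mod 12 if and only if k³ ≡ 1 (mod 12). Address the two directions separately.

[⇐] Suppose k³ ≡ 1 (mod 12). The only residue r in {0, …, 11} with r³ ≡ 1 (mod 12) is r = 1, so k ≡ 1 (mod 12).

[⇒] Suppose k ≡ 1 mod 12. Write k = 12j + 1. Then (12j + 1)³ = 1728j³ + 432j² + 36j + 1 = 12(144j³ + 36j² + 3j) + 1, so k³ ≡ 1 (mod 12).

Equivalent; both directions hold.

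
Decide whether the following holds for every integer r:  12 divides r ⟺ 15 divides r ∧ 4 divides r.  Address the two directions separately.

(⇒) fails; (⇐) holds.

(←) Suppose 15 ∣ r and 4 ∣ r. Any common multiple of 15 and 4 is a multiple of their lcm; here gcd(15, 4) = 1, so lcm(15, 4) = 15·4 = 60, so 60 ∣ r. Since 12 ∣ 60, it follows that 12 ∣ r.

(→) This fails: take r = 12. Certainly 12 ∣ 12, but 15 ∤ 12.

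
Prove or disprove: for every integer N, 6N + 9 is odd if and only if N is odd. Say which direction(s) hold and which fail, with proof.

(⇒) fails; (⇐) holds.

(→) This fails: take N = 0. Then 6N + 9 = 9, which is odd, yet N = 0 is even, not odd.

(←) Suppose N is odd. Since 6 is even, 6N is even for every N, so 6N + 9 has the same parity as 9, which is odd. Hence 6N + 9 is odd.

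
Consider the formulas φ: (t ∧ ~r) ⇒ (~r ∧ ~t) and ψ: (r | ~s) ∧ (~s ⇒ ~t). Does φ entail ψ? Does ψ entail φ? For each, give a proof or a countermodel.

Not equivalent: only (⇐) holds.

(⇐) Assume the antecedent. If t is true, the antecedent forces (t = T, r = T, s = T), and (t ∧ ~r) ⇒ (~r ∧ ~t) holds there. If t is false, (t ∧ ~r) ⇒ (~r ∧ ~t) reduces to true regardless of the other variables. Either way (t ∧ ~r) ⇒ (~r ∧ ~t) holds.

(⇒) This fails. Under t = T, r = T, s = F, the left side is true but the right side is false.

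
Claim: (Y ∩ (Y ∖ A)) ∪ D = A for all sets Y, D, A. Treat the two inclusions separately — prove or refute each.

(⊆) fails and (⊇) fails.

(⊆) This inclusion fails. Take Y = {1}, D = ∅, A = ∅; then 1 ∈ (Y ∩ (Y ∖ A)) ∪ D but 1 ∉ A.

(⊇) This inclusion fails. Take Y = ∅, D = ∅, A = {1}; then 1 ∈ A but 1 ∉ (Y ∩ (Y ∖ A)) ∪ D.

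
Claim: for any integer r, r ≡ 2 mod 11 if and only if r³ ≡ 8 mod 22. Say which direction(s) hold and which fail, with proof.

Only the converse holds.

(⇒) This fails: take r = 13. Then 13 ≡ 2 (mod 11), but 13³ = 2197 ≡ 19 (mod 22), not 8.

(⇐) Conversely, the residues r modulo 22 with r³ ≡ 8 (mod 22) are exactly {2}, and each is ≡ 2 (mod 11).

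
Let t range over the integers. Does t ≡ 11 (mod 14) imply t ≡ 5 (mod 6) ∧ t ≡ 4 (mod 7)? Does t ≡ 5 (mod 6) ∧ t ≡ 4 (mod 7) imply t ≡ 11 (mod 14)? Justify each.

The forward direction fails; the converse holds.

Forward direction. This fails: t = 25 gives 25 ≡ 11 (mod 14) but 25 ≡ 1 (mod 6), so the conjunction on the right does not hold.

Converse. If t ≡ 5 (mod 6) and t ≡ 4 (mod 7), then by the Chinese remainder theorem t ≡ 11 (mod 42). Since 11 ≡ 11 (mod 14) and 14 ∣ 42, we get t ≡ 11 (mod 14).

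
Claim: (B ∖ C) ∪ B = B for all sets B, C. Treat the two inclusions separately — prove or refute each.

The two sets are equal.

(⊇) Let x ∈ B. Then either x ∈ B and x ∉ C; or x ∈ B ∩ C. In each case x ∈ (B ∖ C) ∪ B, so B ⊆ (B ∖ C) ∪ B.

(⊆) Let x ∈ (B ∖ C) ∪ B. Then either x ∈ B and x ∉ C; or x ∈ B ∩ C. In each case x ∈ B, so (B ∖ C) ∪ B ⊆ B.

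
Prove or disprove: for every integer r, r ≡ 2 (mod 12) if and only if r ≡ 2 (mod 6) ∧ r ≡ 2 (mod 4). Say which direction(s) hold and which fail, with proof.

Forward direction. Suppose r ≡ 2 (mod 12); write r = 12j + 2. Since 6 ∣ 12, reducing mod 6 gives r ≡ 2 (mod 6); since 4 ∣ 12, reducing mod 4 gives r ≡ 2 (mod 4).

Converse. If r ≡ 2 (mod 6) and r ≡ 2 (mod 4), then by the Chinese remainder theorem r ≡ 2 (mod 12). This is exactly r ≡ 2 (mod 12).

Both directions hold.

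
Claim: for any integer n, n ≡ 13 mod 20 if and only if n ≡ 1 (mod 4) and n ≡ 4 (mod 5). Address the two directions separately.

Both directions fail.

(⟹) This fails: n = 13 gives 13 ≡ 13 (mod 20) but 13 ≡ 3 (mod 5), so the conjunction on the right does not hold.

(⟸) This fails: n = 9 satisfies both congruences on the right (9 ≡ 1 mod 4 and 9 ≡ 4 mod 5) yet 9 ≡ 9 (mod 20), not 13.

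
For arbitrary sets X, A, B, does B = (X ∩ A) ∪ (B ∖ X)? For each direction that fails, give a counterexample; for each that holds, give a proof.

(⟹) This inclusion fails. Take X = {1}, A = ∅, B = {1}; then 1 ∈ B but 1 ∉ (X ∩ A) ∪ (B ∖ X).

(⟸) This inclusion fails. Take X = {1}, A = {1}, B = ∅; then 1 ∈ (X ∩ A) ∪ (B ∖ X) but 1 ∉ B.

Neither inclusion holds.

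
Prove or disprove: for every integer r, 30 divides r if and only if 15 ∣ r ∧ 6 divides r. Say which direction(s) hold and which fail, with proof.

Both directions hold; the statement is true.

(→) If 30 ∣ r, write r = 30q. Since 30 = 2·15, r = 15·(2q), so 15 ∣ r; and since 30 = 5·6, r = 6·(5q), so 6 ∣ r.

(←) Suppose 15 ∣ r and 6 ∣ r. Any common multiple of 15 and 6 is a multiple of their lcm; here lcm(15, 6) = 15·6/gcd(15, 6) = 90/3 = 30, so 30 ∣ r.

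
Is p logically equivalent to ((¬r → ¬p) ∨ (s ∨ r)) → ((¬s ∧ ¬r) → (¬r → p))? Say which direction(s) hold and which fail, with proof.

[⇒] Assume the antecedent. If p is true, the consequent reduces to true regardless of the other variables. If p is false, the antecedent cannot hold. Either way the consequent holds.

[⇐] This fails. Under p = F, r = T, s = F, the left side is false but the right side is true.

Only the forward direction holds.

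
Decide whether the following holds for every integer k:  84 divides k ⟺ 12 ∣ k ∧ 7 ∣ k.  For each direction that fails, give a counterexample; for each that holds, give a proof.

Both implications hold.

[⇐] Suppose 12 ∣ k and 7 ∣ k. Any common multiple of 12 and 7 is a multiple of their lcm; here gcd(12, 7) = 1, so lcm(12, 7) = 12·7 = 84, so 84 ∣ k.

[⇒] If 84 ∣ k, write k = 84q. Since 84 = 7·12, k = 12·(7q), so 12 ∣ k; and since 84 = 12·7, k = 7·(12q), so 7 ∣ k.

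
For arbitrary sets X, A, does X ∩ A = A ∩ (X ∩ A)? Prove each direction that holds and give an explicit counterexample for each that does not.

Both inclusions hold; the sets are equal.

(⟸) Let x ∈ A ∩ (X ∩ A). Then x ∈ X ∩ A, from which x ∈ X ∩ A.

(⟹) Let x ∈ X ∩ A. Then x ∈ X ∩ A, from which x ∈ A ∩ (X ∩ A).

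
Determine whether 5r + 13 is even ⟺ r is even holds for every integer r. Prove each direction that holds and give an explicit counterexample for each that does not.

(⟹) This fails: r = 1 gives 5r + 13 = 18, which is even, but 1 is odd, not even.

(⟸) This also fails: r = 0 is even, but 5r + 13 = 13 is odd, not even.

Both directions fail.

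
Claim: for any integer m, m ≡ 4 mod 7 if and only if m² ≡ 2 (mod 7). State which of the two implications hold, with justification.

Only the forward direction holds.

(⇐) This fails: take m = 3. Then 3² = 9 ≡ 2 (mod 7), yet 3 ≡ 3 (mod 7), not 4.

(⇒) Suppose m ≡ 4 mod 7. Write m = 7j + 4. Then (7j + 4)² = 49j² + 56j + 16 = 7(7j² + 8j + 2) + 2, so m² ≡ 2 (mod 7).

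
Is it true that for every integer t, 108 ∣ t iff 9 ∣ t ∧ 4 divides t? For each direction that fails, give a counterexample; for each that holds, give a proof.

Not equivalent: only (⇒) holds.

[⇒] If 108 ∣ t, write t = 108q. Since 108 = 12·9, t = 9·(12q), so 9 ∣ t; and since 108 = 27·4, t = 4·(27q), so 4 ∣ t.

[⇐] This fails: take t = 36. Both 9 ∣ 36 and 4 ∣ 36, yet 36 is not a multiple of 108 (since 36 = 0·108 + 36), so 108 ∤ 36.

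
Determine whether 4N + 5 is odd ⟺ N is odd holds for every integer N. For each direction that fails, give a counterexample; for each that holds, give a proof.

(→) This fails: take N = 6. Then 4N + 5 = 29, which is odd, yet N = 6 is even, not odd.

(←) Suppose N is odd. Since 4 is even, 4N is even for every N, so 4N + 5 has the same parity as 5, which is odd. Hence 4N + 5 is odd.

Only the converse holds.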